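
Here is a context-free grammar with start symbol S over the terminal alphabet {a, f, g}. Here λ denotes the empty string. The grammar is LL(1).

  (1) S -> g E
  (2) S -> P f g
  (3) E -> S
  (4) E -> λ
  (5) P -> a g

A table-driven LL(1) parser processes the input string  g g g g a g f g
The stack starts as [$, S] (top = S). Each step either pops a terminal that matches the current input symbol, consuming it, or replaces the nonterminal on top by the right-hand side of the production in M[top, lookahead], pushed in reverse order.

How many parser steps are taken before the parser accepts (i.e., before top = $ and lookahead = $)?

      Stack      Input              Action
   1  $ S        g g g g a g f g $  expand S -> g E
   2  $ E g      g g g g a g f g $  match g
   3  $ E        g g g a g f g $    expand E -> S
   4  $ S        g g g a g f g $    expand S -> g E
   5  $ E g      g g g a g f g $    match g
   6  $ E        g g a g f g $      expand E -> S
   7  $ S        g g a g f g $      expand S -> g E
   8  $ E g      g g a g f g $      match g
   9  $ E        g a g f g $        expand E -> S
  10  $ S        g a g f g $        expand S -> g E
  11  $ E g      g a g f g $        match g
  12  $ E        a g f g $          expand E -> S
  13  $ S        a g f g $          expand S -> P f g
  14  $ g f P    a g f g $          expand P -> a g
  15  $ g f g a  a g f g $          match a
  16  $ g f g    g f g $            match g
  17  $ g f      f g $              match f
  18  $ g        g $                match g
Accept reached after 18 steps.

18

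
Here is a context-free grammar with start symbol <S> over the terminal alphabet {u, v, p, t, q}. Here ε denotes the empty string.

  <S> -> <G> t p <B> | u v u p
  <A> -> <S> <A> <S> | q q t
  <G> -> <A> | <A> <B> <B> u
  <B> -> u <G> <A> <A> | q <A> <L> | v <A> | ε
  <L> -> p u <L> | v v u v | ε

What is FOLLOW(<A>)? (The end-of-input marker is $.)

FIRST(<B>): from <B>->u <G> <A> <A> we get {u}; from <B>->q <A> <L> we get {q}; from <B>->v <A> we get {v}; from <B>->ε we get {ε}. So FIRST(<B>) = {ε, q, u, v}.
FIRST(<L>): from <L>->p u <L> we get {p}; from <L>->v v u v we get {v}; from <L>->ε we get {ε}. So FIRST(<L>) = {ε, p, v}.
FIRST(<S>): from <S>-><G> t p <B> we get {q, u}; from <S>->u v u p we get {u}. So FIRST(<S>) = {q, u}.
FIRST(<A>): from <A>-><S> <A> <S> we get {q, u}; from <A>->q q t we get {q}. So FIRST(<A>) = {q, u}.
FIRST(<G>): from <G>-><A> we get {q, u}; from <G>-><A> <B> <B> u we get {q, u}. So FIRST(<G>) = {q, u}.
FOLLOW(<S>) includes $ since <S> is the start symbol.
FOLLOW(<G>): in <S>-><G> t p <B>, <G> is followed by t p <B> with FIRST {t}; in <B>->u <G> <A> <A>, <G> is followed by <A> <A> with FIRST {q, u}. Thus FOLLOW(<G>) = {q, t, u}.
FOLLOW(<S>): in <A>-><S> <A> <S> (occurrence 1), <S> is followed by <A> <S> with FIRST {q, u}; in <A>-><S> <A> <S> (occurrence 2), the suffix after <S> is empty, so FOLLOW(<S>) ⊇ FOLLOW(<A>) = {$, p, q, t, u, v}. Thus FOLLOW(<S>) = {$, p, q, t, u, v}.
FOLLOW(<B>): in <S>-><G> t p <B>, the suffix after <B> is empty, so FOLLOW(<B>) ⊇ FOLLOW(<S>) = {$, p, q, t, u, v}; in <G>-><A> <B> <B> u (occurrence 1), <B> is followed by <B> u with FIRST {q, u, v}; in <G>-><A> <B> <B> u (occurrence 2), <B> is followed by u with FIRST {u}. Thus FOLLOW(<B>) = {$, p, q, t, u, v}.
FOLLOW(<A>): in <A>-><S> <A> <S>, <A> is followed by <S> with FIRST {q, u}; in <G>-><A>, the suffix after <A> is empty, so FOLLOW(<A>) ⊇ FOLLOW(<G>) = {q, t, u}; in <G>-><A> <B> <B> u, <A> is followed by <B> <B> u with FIRST {q, u, v}; in <B>->u <G> <A> <A> (occurrence 1), <A> is followed by <A> with FIRST {q, u}; in <B>->u <G> <A> <A> (occurrence 2), the suffix after <A> is empty, so FOLLOW(<A>) ⊇ FOLLOW(<B>) = {$, p, q, t, u, v}; in <B>->q <A> <L>, <A> is followed by <L> with FIRST {ε, p, v}; in <B>->q <A> <L>, the suffix after <A> is nullable, so FOLLOW(<A>) ⊇ FOLLOW(<B>) = {$, p, q, t, u, v}; in <B>->v <A>, the suffix after <A> is empty, so FOLLOW(<A>) ⊇ FOLLOW(<B>) = {$, p, q, t, u, v}. Thus FOLLOW(<A>) = {$, p, q, t, u, v}.
FOLLOW(<L>): in <B>->q <A> <L>, the suffix after <L> is empty, so FOLLOW(<L>) ⊇ FOLLOW(<B>) = {$, p, q, t, u, v}; in <L>->p u <L>, the suffix after <L> is empty (adds nothing new). Thus FOLLOW(<L>) = {$, p, q, t, u, v}.

{$, p, q, t, u, v}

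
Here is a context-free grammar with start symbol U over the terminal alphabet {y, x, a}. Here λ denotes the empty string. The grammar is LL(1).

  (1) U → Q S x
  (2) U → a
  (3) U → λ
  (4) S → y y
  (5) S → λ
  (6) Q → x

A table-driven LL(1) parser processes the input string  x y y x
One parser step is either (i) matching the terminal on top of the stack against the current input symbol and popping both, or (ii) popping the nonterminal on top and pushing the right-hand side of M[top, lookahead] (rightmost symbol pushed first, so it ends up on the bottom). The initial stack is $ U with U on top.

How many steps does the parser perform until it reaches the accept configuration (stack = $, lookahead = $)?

7

     Stack    Input      Action
  1  $ U      x y y x $  expand U → Q S x
  2  $ x S Q  x y y x $  expand Q → x
  3  $ x S x  x y y x $  match x
  4  $ x S    y y x $    expand S → y y
  5  $ x y y  y y x $    match y
  6  $ x y    y x $      match y
  7  $ x      x $        match x
Accept reached after 7 steps.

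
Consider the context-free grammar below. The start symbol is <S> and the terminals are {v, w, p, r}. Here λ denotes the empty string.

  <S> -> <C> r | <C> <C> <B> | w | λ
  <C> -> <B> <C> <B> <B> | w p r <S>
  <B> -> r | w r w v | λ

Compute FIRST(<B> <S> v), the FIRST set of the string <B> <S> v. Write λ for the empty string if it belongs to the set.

{r, v, w}

FIRST(<B>) = {λ, r, w}
FIRST(<C>) = {r, w}  (via <B> <C> <B> <B>)
FIRST(<S>) = {λ, r, w}  (via <C> r, <C> <C> <B>)
FIRST(<B> <S> v): take FIRST of each symbol in turn, carrying on past any symbol whose FIRST contains λ; result {r, v, w}.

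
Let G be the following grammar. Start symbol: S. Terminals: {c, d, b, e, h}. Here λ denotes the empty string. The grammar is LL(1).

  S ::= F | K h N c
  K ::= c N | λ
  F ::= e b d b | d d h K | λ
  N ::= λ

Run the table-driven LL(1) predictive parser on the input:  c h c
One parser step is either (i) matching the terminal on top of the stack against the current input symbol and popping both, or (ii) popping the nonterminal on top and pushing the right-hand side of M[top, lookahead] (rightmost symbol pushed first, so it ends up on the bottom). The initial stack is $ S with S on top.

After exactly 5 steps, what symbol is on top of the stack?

N

step 1: stack=$ S  input=c h c $  — expand S ::= K h N c
step 2: stack=$ c N h K  input=c h c $  — expand K ::= c N
step 3: stack=$ c N h N c  input=c h c $  — match c
step 4: stack=$ c N h N  input=h c $  — expand N ::= λ
step 5: stack=$ c N h  input=h c $  — match h
Stack after step 5: $ c N (top = N).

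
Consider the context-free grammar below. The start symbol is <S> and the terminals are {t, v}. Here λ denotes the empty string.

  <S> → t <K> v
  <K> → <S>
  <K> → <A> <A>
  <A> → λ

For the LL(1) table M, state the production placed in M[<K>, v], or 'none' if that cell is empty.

<K> → <A> <A>

FIRST(<S>) = {t}
FIRST(<A>) = {λ}
FIRST(<K>) = {λ, t}  (via <S>, <A> <A>)
FOLLOW(<S>) includes $ since <S> is the start symbol.
FOLLOW(<K>): in <S>→t <K> v, <K> is followed by v with FIRST {v}. Thus FOLLOW(<K>) = {v}.
For <K> → <S>: FIRST(<S>) = {t}, so it goes in M[<K>, t] for t ∈ {t}.
For <K> → <A> <A>: FIRST(<A> <A>) = {λ}, so it goes in M[<K>, t] for t ∈ {}; since λ ∈ FIRST, also for every t ∈ FOLLOW(<K>) = {v}.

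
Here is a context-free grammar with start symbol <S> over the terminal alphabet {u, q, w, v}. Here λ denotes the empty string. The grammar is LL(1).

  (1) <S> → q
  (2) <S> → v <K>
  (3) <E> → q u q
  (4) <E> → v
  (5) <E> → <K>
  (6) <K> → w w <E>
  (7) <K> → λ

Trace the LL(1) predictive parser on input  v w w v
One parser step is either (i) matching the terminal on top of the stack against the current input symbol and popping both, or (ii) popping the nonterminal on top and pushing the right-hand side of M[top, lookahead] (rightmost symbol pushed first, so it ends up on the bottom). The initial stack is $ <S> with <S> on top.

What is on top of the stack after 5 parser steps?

<E>

     Stack      Input      Action
  1  $ <S>      v w w v $  expand <S> → v <K>
  2  $ <K> v    v w w v $  match v
  3  $ <K>      w w v $    expand <K> → w w <E>
  4  $ <E> w w  w w v $    match w
  5  $ <E> w    w v $      match w
Stack after step 5: $ <E> (top = <E>).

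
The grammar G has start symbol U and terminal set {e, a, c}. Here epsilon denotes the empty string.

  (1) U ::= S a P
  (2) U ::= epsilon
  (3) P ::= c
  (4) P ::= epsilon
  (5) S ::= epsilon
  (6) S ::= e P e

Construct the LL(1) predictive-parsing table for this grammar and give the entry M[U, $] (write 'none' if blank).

FIRST(P): from P::=c we get {c}; from P::=epsilon we get {epsilon}. So FIRST(P) = {epsilon, c}.
FIRST(S): from S::=epsilon we get {epsilon}; from S::=e P e we get {e}. So FIRST(S) = {epsilon, e}.
FIRST(U): from U::=S a P we get {a, e}; from U::=epsilon we get {epsilon}. So FIRST(U) = {epsilon, a, e}.
FOLLOW(U) includes $ since U is the start symbol.
FOLLOW(U): U appears on no right-hand side. Thus FOLLOW(U) = {$}.
For U ::= S a P: FIRST(S a P) = {a, e}, so it goes in M[U, t] for t ∈ {a, e}.
For U ::= epsilon: FIRST(epsilon) = {epsilon}, so it goes in M[U, t] for t ∈ {}; since epsilon ∈ FIRST, also for every t ∈ FOLLOW(U) = {$}.

U ::= epsilon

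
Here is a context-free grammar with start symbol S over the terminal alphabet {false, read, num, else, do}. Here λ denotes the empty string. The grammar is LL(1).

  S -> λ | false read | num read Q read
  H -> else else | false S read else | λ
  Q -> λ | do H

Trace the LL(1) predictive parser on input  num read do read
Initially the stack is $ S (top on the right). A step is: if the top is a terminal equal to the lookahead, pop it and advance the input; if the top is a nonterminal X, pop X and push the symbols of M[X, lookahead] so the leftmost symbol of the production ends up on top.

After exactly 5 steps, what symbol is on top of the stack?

H

step 1: stack=$ S  input=num read do read $  — expand S -> num read Q read
step 2: stack=$ read Q read num  input=num read do read $  — match num
step 3: stack=$ read Q read  input=read do read $  — match read
step 4: stack=$ read Q  input=do read $  — expand Q -> do H
step 5: stack=$ read H do  input=do read $  — match do
Stack after step 5: $ read H (top = H).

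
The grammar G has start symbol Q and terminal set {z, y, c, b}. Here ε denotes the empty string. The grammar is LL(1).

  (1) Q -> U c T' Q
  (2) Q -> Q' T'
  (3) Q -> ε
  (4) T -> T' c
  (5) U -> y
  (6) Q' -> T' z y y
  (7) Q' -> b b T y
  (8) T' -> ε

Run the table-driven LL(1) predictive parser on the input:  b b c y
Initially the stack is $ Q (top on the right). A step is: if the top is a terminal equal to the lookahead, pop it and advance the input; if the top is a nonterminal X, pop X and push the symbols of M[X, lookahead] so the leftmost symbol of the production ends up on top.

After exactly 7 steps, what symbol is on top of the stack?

y

     Stack         Input      Action
  1  $ Q           b b c y $  expand Q -> Q' T'
  2  $ T' Q'       b b c y $  expand Q' -> b b T y
  3  $ T' y T b b  b b c y $  match b
  4  $ T' y T b    b c y $    match b
  5  $ T' y T      c y $      expand T -> T' c
  6  $ T' y c T'   c y $      expand T' -> ε
  7  $ T' y c      c y $      match c
Stack after step 7: $ T' y (top = y).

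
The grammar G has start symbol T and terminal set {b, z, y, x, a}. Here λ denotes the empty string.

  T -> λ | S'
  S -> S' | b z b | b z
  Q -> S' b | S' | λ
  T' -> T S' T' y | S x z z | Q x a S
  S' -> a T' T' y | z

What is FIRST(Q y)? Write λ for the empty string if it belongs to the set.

FIRST(S'): from S'->a T' T' y we get {a}; from S'->z we get {z}. So FIRST(S') = {a, z}.
FIRST(T): from T->λ we get {λ}; from T->S' we get {a, z}. So FIRST(T) = {λ, a, z}.
FIRST(S): from S->S' we get {a, z}; from S->b z b we get {b}; from S->b z we get {b}. So FIRST(S) = {a, b, z}.
FIRST(Q): from Q->S' b we get {a, z}; from Q->S' we get {a, z}; from Q->λ we get {λ}. So FIRST(Q) = {λ, a, z}.
FIRST(T'): from T'->T S' T' y we get {a, z}; from T'->S x z z we get {a, b, z}; from T'->Q x a S we get {a, x, z}. So FIRST(T') = {a, b, x, z}.
FIRST(Q y): take FIRST of each symbol in turn, carrying on past any symbol whose FIRST contains λ; result {a, y, z}.

{a, y, z}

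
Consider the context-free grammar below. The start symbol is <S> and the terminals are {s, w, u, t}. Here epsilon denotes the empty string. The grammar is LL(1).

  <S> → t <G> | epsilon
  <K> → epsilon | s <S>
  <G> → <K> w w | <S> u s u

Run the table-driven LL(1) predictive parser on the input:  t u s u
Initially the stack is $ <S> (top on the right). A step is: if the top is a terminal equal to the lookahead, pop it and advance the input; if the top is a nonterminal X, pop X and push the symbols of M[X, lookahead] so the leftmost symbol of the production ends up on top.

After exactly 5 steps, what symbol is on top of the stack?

     Stack        Input      Action
  1  $ <S>        t u s u $  expand <S> → t <G>
  2  $ <G> t      t u s u $  match t
  3  $ <G>        u s u $    expand <G> → <S> u s u
  4  $ u s u <S>  u s u $    expand <S> → epsilon
  5  $ u s u      u s u $    match u
Stack after step 5: $ u s (top = s).

s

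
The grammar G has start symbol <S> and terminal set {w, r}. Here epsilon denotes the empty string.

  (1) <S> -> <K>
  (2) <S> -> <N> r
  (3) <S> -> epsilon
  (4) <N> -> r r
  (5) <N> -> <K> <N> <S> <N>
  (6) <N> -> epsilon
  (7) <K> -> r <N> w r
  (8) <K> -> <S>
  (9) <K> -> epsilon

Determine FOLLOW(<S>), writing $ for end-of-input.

{$, r, w}

FIRST(<S>): from <S>-><K> we get {epsilon, r}; from <S>-><N> r we get {r}; from <S>->epsilon we get {epsilon}. So FIRST(<S>) = {epsilon, r}.
FIRST(<K>): from <K>->r <N> w r we get {r}; from <K>-><S> we get {epsilon, r}; from <K>->epsilon we get {epsilon}. So FIRST(<K>) = {epsilon, r}.
FIRST(<N>): from <N>->r r we get {r}; from <N>-><K> <N> <S> <N> we get {epsilon, r}; from <N>->epsilon we get {epsilon}. So FIRST(<N>) = {epsilon, r}.
FOLLOW(<S>) includes $ since <S> is the start symbol.
FOLLOW(<N>): in <S>-><N> r, <N> is followed by r with FIRST {r}; in <N>-><K> <N> <S> <N> (occurrence 1), <N> is followed by <S> <N> with FIRST {epsilon, r}; in <N>-><K> <N> <S> <N> (occurrence 1), the suffix after <N> is nullable (adds nothing new); in <N>-><K> <N> <S> <N> (occurrence 2), the suffix after <N> is empty (adds nothing new); in <K>->r <N> w r, <N> is followed by w r with FIRST {w}. Thus FOLLOW(<N>) = {r, w}.
FOLLOW(<S>): in <N>-><K> <N> <S> <N>, <S> is followed by <N> with FIRST {epsilon, r}; in <N>-><K> <N> <S> <N>, the suffix after <S> is nullable, so FOLLOW(<S>) ⊇ FOLLOW(<N>) = {r, w}; in <K>-><S>, the suffix after <S> is empty, so FOLLOW(<S>) ⊇ FOLLOW(<K>) = {$, r, w}. Thus FOLLOW(<S>) = {$, r, w}.
FOLLOW(<K>): in <S>-><K>, the suffix after <K> is empty, so FOLLOW(<K>) ⊇ FOLLOW(<S>) = {$, r, w}; in <N>-><K> <N> <S> <N>, <K> is followed by <N> <S> <N> with FIRST {epsilon, r}; in <N>-><K> <N> <S> <N>, the suffix after <K> is nullable, so FOLLOW(<K>) ⊇ FOLLOW(<N>) = {r, w}. Thus FOLLOW(<K>) = {$, r, w}.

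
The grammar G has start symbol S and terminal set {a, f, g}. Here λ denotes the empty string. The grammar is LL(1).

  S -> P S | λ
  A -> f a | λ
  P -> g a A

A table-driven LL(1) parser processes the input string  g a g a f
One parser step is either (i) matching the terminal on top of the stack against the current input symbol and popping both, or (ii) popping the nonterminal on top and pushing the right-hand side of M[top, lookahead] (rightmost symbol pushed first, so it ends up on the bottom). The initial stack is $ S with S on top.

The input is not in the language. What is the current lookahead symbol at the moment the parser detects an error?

$

      Stack      Input        Action
   1  $ S        g a g a f $  expand S -> P S
   2  $ S P      g a g a f $  expand P -> g a A
   3  $ S A a g  g a g a f $  match g
   4  $ S A a    a g a f $    match a
   5  $ S A      g a f $      expand A -> λ
   6  $ S        g a f $      expand S -> P S
   7  $ S P      g a f $      expand P -> g a A
   8  $ S A a g  g a f $      match g
   9  $ S A a    a f $        match a
  10  $ S A      f $          expand A -> f a
  11  $ S a f    f $          match f
  12  $ S a      $            error: top is terminal a but lookahead is $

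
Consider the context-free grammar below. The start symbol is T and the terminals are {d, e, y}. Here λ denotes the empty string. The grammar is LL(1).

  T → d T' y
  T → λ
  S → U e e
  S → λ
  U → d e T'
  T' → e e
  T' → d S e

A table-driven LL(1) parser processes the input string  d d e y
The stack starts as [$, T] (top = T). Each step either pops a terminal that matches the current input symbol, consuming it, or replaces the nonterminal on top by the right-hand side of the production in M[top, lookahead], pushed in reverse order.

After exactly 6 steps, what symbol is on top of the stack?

     Stack      Input      Action
  1  $ T        d d e y $  expand T → d T' y
  2  $ y T' d   d d e y $  match d
  3  $ y T'     d e y $    expand T' → d S e
  4  $ y e S d  d e y $    match d
  5  $ y e S    e y $      expand S → λ
  6  $ y e      e y $      match e
Stack after step 6: $ y (top = y).

y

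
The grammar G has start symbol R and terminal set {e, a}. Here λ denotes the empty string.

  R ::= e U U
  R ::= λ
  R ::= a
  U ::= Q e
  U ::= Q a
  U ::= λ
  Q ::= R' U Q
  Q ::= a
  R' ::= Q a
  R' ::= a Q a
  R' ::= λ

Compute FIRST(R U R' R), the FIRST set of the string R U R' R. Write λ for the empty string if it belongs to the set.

FIRST(R): from R::=e U U we get {e}; from R::=λ we get {λ}; from R::=a we get {a}. So FIRST(R) = {λ, a, e}.
FIRST(U): from U::=Q e we get {a}; from U::=Q a we get {a}; from U::=λ we get {λ}. So FIRST(U) = {λ, a}.
FIRST(Q): from Q::=R' U Q we get {a}; from Q::=a we get {a}. So FIRST(Q) = {a}.
FIRST(R'): from R'::=Q a we get {a}; from R'::=a Q a we get {a}; from R'::=λ we get {λ}. So FIRST(R') = {λ, a}.
FIRST(R U R' R): take FIRST of each symbol in turn, carrying on past any symbol whose FIRST contains λ; result {λ, a, e}.

{λ, a, e}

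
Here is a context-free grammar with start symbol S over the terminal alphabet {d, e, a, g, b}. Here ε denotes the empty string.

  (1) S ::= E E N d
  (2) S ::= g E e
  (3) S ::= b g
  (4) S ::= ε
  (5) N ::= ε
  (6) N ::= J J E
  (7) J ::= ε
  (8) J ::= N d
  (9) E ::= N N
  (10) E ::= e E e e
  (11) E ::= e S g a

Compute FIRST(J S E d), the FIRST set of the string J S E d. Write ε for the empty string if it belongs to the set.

FIRST(S) = {ε, b, d, e, g}  (via E E N d)
FIRST(N) = {ε, d, e}  (via J J E)
FIRST(J) = {ε, d, e}  (via N d)
FIRST(E) = {ε, d, e}  (via N N)
FIRST(J S E d): take FIRST of each symbol in turn, carrying on past any symbol whose FIRST contains ε; result {b, d, e, g}.

{b, d, e, g}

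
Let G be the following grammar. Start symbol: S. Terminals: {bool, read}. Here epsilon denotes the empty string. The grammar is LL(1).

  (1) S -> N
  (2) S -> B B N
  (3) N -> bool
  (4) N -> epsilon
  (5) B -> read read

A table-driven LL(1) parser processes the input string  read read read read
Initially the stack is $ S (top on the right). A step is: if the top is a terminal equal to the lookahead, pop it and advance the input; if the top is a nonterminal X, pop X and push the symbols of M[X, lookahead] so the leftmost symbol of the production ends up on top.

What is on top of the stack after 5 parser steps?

read

     Stack            Input                  Action
  1  $ S              read read read read $  expand S -> B B N
  2  $ N B B          read read read read $  expand B -> read read
  3  $ N B read read  read read read read $  match read
  4  $ N B read       read read read $       match read
  5  $ N B            read read $            expand B -> read read
Stack after step 5: $ N read read (top = read).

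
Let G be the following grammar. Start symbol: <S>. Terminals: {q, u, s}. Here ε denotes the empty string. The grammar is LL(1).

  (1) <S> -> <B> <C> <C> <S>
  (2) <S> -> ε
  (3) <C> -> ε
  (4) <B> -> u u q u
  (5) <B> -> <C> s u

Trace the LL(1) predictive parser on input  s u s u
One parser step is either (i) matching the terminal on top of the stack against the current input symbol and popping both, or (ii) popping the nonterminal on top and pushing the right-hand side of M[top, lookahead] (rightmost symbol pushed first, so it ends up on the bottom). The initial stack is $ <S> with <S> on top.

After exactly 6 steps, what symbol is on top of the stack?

<C>

     Stack                  Input      Action
  1  $ <S>                  s u s u $  expand <S> -> <B> <C> <C> <S>
  2  $ <S> <C> <C> <B>      s u s u $  expand <B> -> <C> s u
  3  $ <S> <C> <C> u s <C>  s u s u $  expand <C> -> ε
  4  $ <S> <C> <C> u s      s u s u $  match s
  5  $ <S> <C> <C> u        u s u $    match u
  6  $ <S> <C> <C>          s u $      expand <C> -> ε
Stack after step 6: $ <S> <C> (top = <C>).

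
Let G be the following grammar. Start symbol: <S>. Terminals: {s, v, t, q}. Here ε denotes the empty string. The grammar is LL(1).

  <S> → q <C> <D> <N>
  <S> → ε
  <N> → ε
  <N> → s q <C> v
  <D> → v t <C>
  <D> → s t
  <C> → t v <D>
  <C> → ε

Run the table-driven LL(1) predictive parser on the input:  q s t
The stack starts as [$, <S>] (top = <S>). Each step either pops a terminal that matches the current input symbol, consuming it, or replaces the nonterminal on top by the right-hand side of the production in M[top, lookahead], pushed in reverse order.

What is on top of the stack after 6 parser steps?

step 1: stack=$ <S>  input=q s t $  — expand <S> → q <C> <D> <N>
step 2: stack=$ <N> <D> <C> q  input=q s t $  — match q
step 3: stack=$ <N> <D> <C>  input=s t $  — expand <C> → ε
step 4: stack=$ <N> <D>  input=s t $  — expand <D> → s t
step 5: stack=$ <N> t s  input=s t $  — match s
step 6: stack=$ <N> t  input=t $  — match t
Stack after step 6: $ <N> (top = <N>).

<N>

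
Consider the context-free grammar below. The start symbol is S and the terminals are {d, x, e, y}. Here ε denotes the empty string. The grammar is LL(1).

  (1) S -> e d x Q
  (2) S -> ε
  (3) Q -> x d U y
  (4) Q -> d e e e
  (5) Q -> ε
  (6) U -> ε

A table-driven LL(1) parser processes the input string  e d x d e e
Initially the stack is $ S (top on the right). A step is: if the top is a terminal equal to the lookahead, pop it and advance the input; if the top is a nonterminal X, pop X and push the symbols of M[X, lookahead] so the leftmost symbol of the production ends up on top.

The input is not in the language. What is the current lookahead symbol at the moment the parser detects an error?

     Stack      Input          Action
  1  $ S        e d x d e e $  expand S -> e d x Q
  2  $ Q x d e  e d x d e e $  match e
  3  $ Q x d    d x d e e $    match d
  4  $ Q x      x d e e $      match x
  5  $ Q        d e e $        expand Q -> d e e e
  6  $ e e e d  d e e $        match d
  7  $ e e e    e e $          match e
  8  $ e e      e $            match e
  9  $ e        $              error: top is terminal e but lookahead is $

$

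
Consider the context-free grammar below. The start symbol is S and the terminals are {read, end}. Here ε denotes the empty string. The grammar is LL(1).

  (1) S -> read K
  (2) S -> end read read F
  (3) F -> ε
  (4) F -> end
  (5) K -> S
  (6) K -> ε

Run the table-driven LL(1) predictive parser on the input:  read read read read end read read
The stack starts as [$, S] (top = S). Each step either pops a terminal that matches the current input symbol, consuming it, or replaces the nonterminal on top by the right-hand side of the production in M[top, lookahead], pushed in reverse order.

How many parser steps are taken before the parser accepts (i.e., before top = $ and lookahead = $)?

step 1: stack=$ S  input=read read read read end read read $  — expand S -> read K
step 2: stack=$ K read  input=read read read read end read read $  — match read
step 3: stack=$ K  input=read read read end read read $  — expand K -> S
step 4: stack=$ S  input=read read read end read read $  — expand S -> read K
step 5: stack=$ K read  input=read read read end read read $  — match read
step 6: stack=$ K  input=read read end read read $  — expand K -> S
step 7: stack=$ S  input=read read end read read $  — expand S -> read K
step 8: stack=$ K read  input=read read end read read $  — match read
step 9: stack=$ K  input=read end read read $  — expand K -> S
step 10: stack=$ S  input=read end read read $  — expand S -> read K
step 11: stack=$ K read  input=read end read read $  — match read
step 12: stack=$ K  input=end read read $  — expand K -> S
step 13: stack=$ S  input=end read read $  — expand S -> end read read F
step 14: stack=$ F read read end  input=end read read $  — match end
step 15: stack=$ F read read  input=read read $  — match read
step 16: stack=$ F read  input=read $  — match read
step 17: stack=$ F  input=$  — expand F -> ε
Accept reached after 17 steps.

17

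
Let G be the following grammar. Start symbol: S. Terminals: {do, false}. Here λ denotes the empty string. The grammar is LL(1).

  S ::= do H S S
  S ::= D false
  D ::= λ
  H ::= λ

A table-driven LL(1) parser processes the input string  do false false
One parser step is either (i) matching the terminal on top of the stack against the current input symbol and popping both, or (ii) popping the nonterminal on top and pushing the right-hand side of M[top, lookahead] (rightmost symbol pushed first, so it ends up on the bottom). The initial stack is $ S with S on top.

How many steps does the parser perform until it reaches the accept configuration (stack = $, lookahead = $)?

     Stack        Input             Action
  1  $ S          do false false $  expand S ::= do H S S
  2  $ S S H do   do false false $  match do
  3  $ S S H      false false $     expand H ::= λ
  4  $ S S        false false $     expand S ::= D false
  5  $ S false D  false false $     expand D ::= λ
  6  $ S false    false false $     match false
  7  $ S          false $           expand S ::= D false
  8  $ false D    false $           expand D ::= λ
  9  $ false      false $           match false
Accept reached after 9 steps.

9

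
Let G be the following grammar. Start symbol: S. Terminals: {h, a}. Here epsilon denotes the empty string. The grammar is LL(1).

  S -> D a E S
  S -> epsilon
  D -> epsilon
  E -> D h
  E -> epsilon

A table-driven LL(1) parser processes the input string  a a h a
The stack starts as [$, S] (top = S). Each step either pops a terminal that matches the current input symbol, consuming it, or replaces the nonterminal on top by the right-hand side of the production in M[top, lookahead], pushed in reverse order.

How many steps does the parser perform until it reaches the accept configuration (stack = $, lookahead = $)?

step 1: stack=$ S  input=a a h a $  — expand S -> D a E S
step 2: stack=$ S E a D  input=a a h a $  — expand D -> epsilon
step 3: stack=$ S E a  input=a a h a $  — match a
step 4: stack=$ S E  input=a h a $  — expand E -> epsilon
step 5: stack=$ S  input=a h a $  — expand S -> D a E S
step 6: stack=$ S E a D  input=a h a $  — expand D -> epsilon
step 7: stack=$ S E a  input=a h a $  — match a
step 8: stack=$ S E  input=h a $  — expand E -> D h
step 9: stack=$ S h D  input=h a $  — expand D -> epsilon
step 10: stack=$ S h  input=h a $  — match h
step 11: stack=$ S  input=a $  — expand S -> D a E S
step 12: stack=$ S E a D  input=a $  — expand D -> epsilon
step 13: stack=$ S E a  input=a $  — match a
step 14: stack=$ S E  input=$  — expand E -> epsilon
step 15: stack=$ S  input=$  — expand S -> epsilon
Accept reached after 15 steps.

15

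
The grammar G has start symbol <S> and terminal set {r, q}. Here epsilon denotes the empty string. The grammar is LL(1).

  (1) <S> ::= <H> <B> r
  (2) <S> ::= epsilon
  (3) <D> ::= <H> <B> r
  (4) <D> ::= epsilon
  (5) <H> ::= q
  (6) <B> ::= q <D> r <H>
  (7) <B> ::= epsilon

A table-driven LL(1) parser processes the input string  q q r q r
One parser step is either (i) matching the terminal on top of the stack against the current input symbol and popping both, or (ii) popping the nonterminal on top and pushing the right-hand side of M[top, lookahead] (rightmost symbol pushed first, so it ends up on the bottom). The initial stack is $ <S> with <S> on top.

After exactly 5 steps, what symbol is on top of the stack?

<D>

step 1: stack=$ <S>  input=q q r q r $  — expand <S> ::= <H> <B> r
step 2: stack=$ r <B> <H>  input=q q r q r $  — expand <H> ::= q
step 3: stack=$ r <B> q  input=q q r q r $  — match q
step 4: stack=$ r <B>  input=q r q r $  — expand <B> ::= q <D> r <H>
step 5: stack=$ r <H> r <D> q  input=q r q r $  — match q
Stack after step 5: $ r <H> r <D> (top = <D>).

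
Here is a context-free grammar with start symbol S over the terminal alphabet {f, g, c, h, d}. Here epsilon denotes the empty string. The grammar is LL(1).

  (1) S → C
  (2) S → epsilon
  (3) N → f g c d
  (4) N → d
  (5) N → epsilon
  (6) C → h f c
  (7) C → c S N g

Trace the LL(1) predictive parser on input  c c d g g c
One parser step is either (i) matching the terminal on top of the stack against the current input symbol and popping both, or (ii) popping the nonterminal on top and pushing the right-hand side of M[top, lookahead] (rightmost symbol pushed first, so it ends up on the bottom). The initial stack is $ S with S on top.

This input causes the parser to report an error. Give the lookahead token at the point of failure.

      Stack          Input          Action
   1  $ S            c c d g g c $  expand S → C
   2  $ C            c c d g g c $  expand C → c S N g
   3  $ g N S c      c c d g g c $  match c
   4  $ g N S        c d g g c $    expand S → C
   5  $ g N C        c d g g c $    expand C → c S N g
   6  $ g N g N S c  c d g g c $    match c
   7  $ g N g N S    d g g c $      expand S → epsilon
   8  $ g N g N      d g g c $      expand N → d
   9  $ g N g d      d g g c $      match d
  10  $ g N g        g g c $        match g
  11  $ g N          g c $          expand N → epsilon
  12  $ g            g c $          match g
  13  $              c $            error: stack empty but input remains

c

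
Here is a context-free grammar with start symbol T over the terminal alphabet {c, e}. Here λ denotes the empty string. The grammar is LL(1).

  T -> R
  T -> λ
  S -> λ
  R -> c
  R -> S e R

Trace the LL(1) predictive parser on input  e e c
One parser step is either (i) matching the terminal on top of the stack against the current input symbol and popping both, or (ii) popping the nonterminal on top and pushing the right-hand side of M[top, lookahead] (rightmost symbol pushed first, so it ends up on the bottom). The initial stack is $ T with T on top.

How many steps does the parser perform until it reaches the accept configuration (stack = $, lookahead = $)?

step 1: stack=$ T  input=e e c $  — expand T -> R
step 2: stack=$ R  input=e e c $  — expand R -> S e R
step 3: stack=$ R e S  input=e e c $  — expand S -> λ
step 4: stack=$ R e  input=e e c $  — match e
step 5: stack=$ R  input=e c $  — expand R -> S e R
step 6: stack=$ R e S  input=e c $  — expand S -> λ
step 7: stack=$ R e  input=e c $  — match e
step 8: stack=$ R  input=c $  — expand R -> c
step 9: stack=$ c  input=c $  — match c
Accept reached after 9 steps.

9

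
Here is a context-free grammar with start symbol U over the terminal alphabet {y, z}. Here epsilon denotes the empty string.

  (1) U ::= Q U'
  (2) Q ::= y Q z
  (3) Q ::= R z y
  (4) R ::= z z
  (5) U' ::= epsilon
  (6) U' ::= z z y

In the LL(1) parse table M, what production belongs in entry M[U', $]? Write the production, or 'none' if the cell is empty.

FIRST(R) = {z}
FIRST(U') = {epsilon, z}
FIRST(Q) = {y, z}  (via R z y)
FIRST(U) = {y, z}  (via Q U')
FOLLOW(U) includes $ since U is the start symbol.
FOLLOW(U): U appears on no right-hand side. Thus FOLLOW(U) = {$}.
FOLLOW(U'): in U::=Q U', the suffix after U' is empty, so FOLLOW(U') ⊇ FOLLOW(U) = {$}. Thus FOLLOW(U') = {$}.
For U' ::= epsilon: FIRST(epsilon) = {epsilon}, so it goes in M[U', t] for t ∈ {}; since epsilon ∈ FIRST, also for every t ∈ FOLLOW(U') = {$}.
For U' ::= z z y: FIRST(z z y) = {z}, so it goes in M[U', t] for t ∈ {z}.

U' ::= epsilon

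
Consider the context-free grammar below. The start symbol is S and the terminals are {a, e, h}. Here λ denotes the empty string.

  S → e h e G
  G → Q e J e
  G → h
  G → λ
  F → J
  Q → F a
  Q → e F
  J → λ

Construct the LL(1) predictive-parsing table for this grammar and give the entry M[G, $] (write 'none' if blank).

G → λ

FIRST(S): from S→e h e G we get {e}. So FIRST(S) = {e}.
FIRST(J): from J→λ we get {λ}. So FIRST(J) = {λ}.
FIRST(F): from F→J we get {λ}. So FIRST(F) = {λ}.
FIRST(Q): from Q→F a we get {a}; from Q→e F we get {e}. So FIRST(Q) = {a, e}.
FIRST(G): from G→Q e J e we get {a, e}; from G→h we get {h}; from G→λ we get {λ}. So FIRST(G) = {λ, a, e, h}.
FOLLOW(S) includes $ since S is the start symbol.
FOLLOW(S): S appears on no right-hand side. Thus FOLLOW(S) = {$}.
FOLLOW(G): in S→e h e G, the suffix after G is empty, so FOLLOW(G) ⊇ FOLLOW(S) = {$}. Thus FOLLOW(G) = {$}.
For G → Q e J e: FIRST(Q e J e) = {a, e}, so it goes in M[G, t] for t ∈ {a, e}.
For G → h: FIRST(h) = {h}, so it goes in M[G, t] for t ∈ {h}.
For G → λ: FIRST(λ) = {λ}, so it goes in M[G, t] for t ∈ {}; since λ ∈ FIRST, also for every t ∈ FOLLOW(G) = {$}.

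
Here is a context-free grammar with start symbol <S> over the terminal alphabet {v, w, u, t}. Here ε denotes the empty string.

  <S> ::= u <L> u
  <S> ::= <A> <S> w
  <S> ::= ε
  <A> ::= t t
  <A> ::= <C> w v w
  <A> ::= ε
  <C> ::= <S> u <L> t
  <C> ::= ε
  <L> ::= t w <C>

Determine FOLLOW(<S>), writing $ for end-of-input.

{$, u, w}

FIRST(<L>) = {t}
FIRST(<S>) = {ε, t, u, w}  (via <A> <S> w)
FIRST(<C>) = {ε, t, u, w}  (via <S> u <L> t)
FIRST(<A>) = {ε, t, u, w}  (via <C> w v w)
FOLLOW(<S>) includes $ since <S> is the start symbol.
FOLLOW(<S>): in <S>::=<A> <S> w, <S> is followed by w with FIRST {w}; in <C>::=<S> u <L> t, <S> is followed by u <L> t with FIRST {u}. Thus FOLLOW(<S>) = {$, u, w}.
FOLLOW(<A>): in <S>::=<A> <S> w, <A> is followed by <S> w with FIRST {t, u, w}. Thus FOLLOW(<A>) = {t, u, w}.
FOLLOW(<L>): in <S>::=u <L> u, <L> is followed by u with FIRST {u}; in <C>::=<S> u <L> t, <L> is followed by t with FIRST {t}. Thus FOLLOW(<L>) = {t, u}.
FOLLOW(<C>): in <A>::=<C> w v w, <C> is followed by w v w with FIRST {w}; in <L>::=t w <C>, the suffix after <C> is empty, so FOLLOW(<C>) ⊇ FOLLOW(<L>) = {t, u}. Thus FOLLOW(<C>) = {t, u, w}.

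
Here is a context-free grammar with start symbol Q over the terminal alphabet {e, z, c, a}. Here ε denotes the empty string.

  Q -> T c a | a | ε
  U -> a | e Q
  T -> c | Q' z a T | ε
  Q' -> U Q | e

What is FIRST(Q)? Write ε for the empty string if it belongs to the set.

FIRST(U): from U->a we get {a}; from U->e Q we get {e}. So FIRST(U) = {a, e}.
FIRST(Q'): from Q'->U Q we get {a, e}; from Q'->e we get {e}. So FIRST(Q') = {a, e}.
FIRST(T): from T->c we get {c}; from T->Q' z a T we get {a, e}; from T->ε we get {ε}. So FIRST(T) = {ε, a, c, e}.
FIRST(Q): from Q->T c a we get {a, c, e}; from Q->a we get {a}; from Q->ε we get {ε}. So FIRST(Q) = {ε, a, c, e}.

{ε, a, c, e}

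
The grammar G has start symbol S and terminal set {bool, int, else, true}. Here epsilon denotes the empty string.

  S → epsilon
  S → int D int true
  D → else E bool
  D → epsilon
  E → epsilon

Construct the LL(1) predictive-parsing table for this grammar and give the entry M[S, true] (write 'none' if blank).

FIRST(S): from S→epsilon we get {epsilon}; from S→int D int true we get {int}. So FIRST(S) = {epsilon, int}.
FIRST(D): from D→else E bool we get {else}; from D→epsilon we get {epsilon}. So FIRST(D) = {epsilon, else}.
FIRST(E): from E→epsilon we get {epsilon}. So FIRST(E) = {epsilon}.
FOLLOW(S) includes $ since S is the start symbol.
FOLLOW(S): S appears on no right-hand side. Thus FOLLOW(S) = {$}.
For S → epsilon: FIRST(epsilon) = {epsilon}, so it goes in M[S, t] for t ∈ {}; since epsilon ∈ FIRST, also for every t ∈ FOLLOW(S) = {$}.
For S → int D int true: FIRST(int D int true) = {int}, so it goes in M[S, t] for t ∈ {int}.
None of these place a production in M[S, true].

none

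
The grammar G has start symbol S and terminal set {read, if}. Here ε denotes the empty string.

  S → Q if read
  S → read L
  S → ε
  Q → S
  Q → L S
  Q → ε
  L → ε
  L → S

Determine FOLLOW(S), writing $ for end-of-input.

FIRST(S): from S→Q if read we get {if, read}; from S→read L we get {read}; from S→ε we get {ε}. So FIRST(S) = {ε, if, read}.
FIRST(L): from L→ε we get {ε}; from L→S we get {ε, if, read}. So FIRST(L) = {ε, if, read}.
FIRST(Q): from Q→S we get {ε, if, read}; from Q→L S we get {ε, if, read}; from Q→ε we get {ε}. So FIRST(Q) = {ε, if, read}.
FOLLOW(S) includes $ since S is the start symbol.
FOLLOW(Q): in S→Q if read, Q is followed by if read with FIRST {if}. Thus FOLLOW(Q) = {if}.
FOLLOW(S): in Q→S, the suffix after S is empty, so FOLLOW(S) ⊇ FOLLOW(Q) = {if}; in Q→L S, the suffix after S is empty, so FOLLOW(S) ⊇ FOLLOW(Q) = {if}; in L→S, the suffix after S is empty, so FOLLOW(S) ⊇ FOLLOW(L) = {$, if, read}. Thus FOLLOW(S) = {$, if, read}.
FOLLOW(L): in S→read L, the suffix after L is empty, so FOLLOW(L) ⊇ FOLLOW(S) = {$, if, read}; in Q→L S, L is followed by S with FIRST {ε, if, read}; in Q→L S, the suffix after L is nullable, so FOLLOW(L) ⊇ FOLLOW(Q) = {if}. Thus FOLLOW(L) = {$, if, read}.

{$, if, read}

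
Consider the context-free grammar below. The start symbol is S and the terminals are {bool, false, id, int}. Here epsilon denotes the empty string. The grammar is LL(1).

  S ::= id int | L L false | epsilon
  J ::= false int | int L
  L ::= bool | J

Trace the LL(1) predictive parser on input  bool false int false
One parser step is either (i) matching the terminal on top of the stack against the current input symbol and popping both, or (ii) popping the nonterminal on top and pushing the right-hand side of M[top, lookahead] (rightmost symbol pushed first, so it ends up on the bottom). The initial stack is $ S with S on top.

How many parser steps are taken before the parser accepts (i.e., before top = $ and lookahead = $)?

8

step 1: stack=$ S  input=bool false int false $  — expand S ::= L L false
step 2: stack=$ false L L  input=bool false int false $  — expand L ::= bool
step 3: stack=$ false L bool  input=bool false int false $  — match bool
step 4: stack=$ false L  input=false int false $  — expand L ::= J
step 5: stack=$ false J  input=false int false $  — expand J ::= false int
step 6: stack=$ false int false  input=false int false $  — match false
step 7: stack=$ false int  input=int false $  — match int
step 8: stack=$ false  input=false $  — match false
Accept reached after 8 steps.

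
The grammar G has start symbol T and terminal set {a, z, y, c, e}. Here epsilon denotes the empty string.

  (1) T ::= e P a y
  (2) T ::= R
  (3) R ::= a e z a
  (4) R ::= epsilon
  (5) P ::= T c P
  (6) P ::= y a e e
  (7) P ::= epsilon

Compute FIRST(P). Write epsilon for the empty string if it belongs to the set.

{epsilon, a, c, e, y}

FIRST(R): from R::=a e z a we get {a}; from R::=epsilon we get {epsilon}. So FIRST(R) = {epsilon, a}.
FIRST(T): from T::=e P a y we get {e}; from T::=R we get {epsilon, a}. So FIRST(T) = {epsilon, a, e}.
FIRST(P): from P::=T c P we get {a, c, e}; from P::=y a e e we get {y}; from P::=epsilon we get {epsilon}. So FIRST(P) = {epsilon, a, c, e, y}.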